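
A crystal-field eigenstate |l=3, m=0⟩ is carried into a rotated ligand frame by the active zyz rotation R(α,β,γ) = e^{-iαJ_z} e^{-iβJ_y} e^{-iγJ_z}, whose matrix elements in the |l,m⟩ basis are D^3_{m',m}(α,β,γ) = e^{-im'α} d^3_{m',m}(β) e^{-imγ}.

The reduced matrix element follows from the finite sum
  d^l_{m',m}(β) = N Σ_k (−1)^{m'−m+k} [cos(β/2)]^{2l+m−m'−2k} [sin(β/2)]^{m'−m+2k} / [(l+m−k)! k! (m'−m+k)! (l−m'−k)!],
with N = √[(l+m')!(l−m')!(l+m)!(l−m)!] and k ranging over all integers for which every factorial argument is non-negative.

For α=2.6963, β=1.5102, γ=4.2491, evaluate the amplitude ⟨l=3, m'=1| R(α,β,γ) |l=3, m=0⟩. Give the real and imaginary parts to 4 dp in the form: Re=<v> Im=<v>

Re=-0.3829 Im=-0.1828

Split into d^3_{1,0}(β=1.5102) × two z-phases.
With c≡cos(β/2)=0.728203 and s≡sin(β/2)=0.685361, N=[24·2·6·6]^{1/2}=41.569219
The bounds max(0,m−m')=0 and min(l+m,l−m')=2 give 3 terms
  k=0: (−1)^1·41.5692/(12)·0.7282^5·0.6854^1 = -0.486153
  k=1: (−1)^2·41.5692/(4)·0.7282^3·0.6854^3 = +1.291898
  k=2: (−1)^3·41.5692/(12)·0.7282^1·0.6854^5 = -0.381453
d^3_{1,0}(1.5102) = -0.486153 +1.291898 -0.381453 = +0.424292
Attach z-rotation phases: D = e^{-i(1)(2.6963)}·(+0.424292)·e^{-i(0)(4.2491)} = -0.382917-0.182752i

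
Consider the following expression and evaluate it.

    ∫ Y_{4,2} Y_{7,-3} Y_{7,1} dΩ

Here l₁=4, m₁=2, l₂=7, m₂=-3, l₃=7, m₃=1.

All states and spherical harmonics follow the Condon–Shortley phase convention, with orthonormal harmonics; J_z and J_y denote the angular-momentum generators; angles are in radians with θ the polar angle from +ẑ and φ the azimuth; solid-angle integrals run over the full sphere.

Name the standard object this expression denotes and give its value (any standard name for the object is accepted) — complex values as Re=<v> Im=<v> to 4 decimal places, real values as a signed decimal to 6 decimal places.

This is a Gaunt coefficient — the integral of a triple product of spherical harmonics over the sphere.
m-sum 0 ✓  L=18 even ✓  3≤7≤11 ✓
Π(2lᵢ+1) = 9×15×15 = 2025
triangle coeff Δ(4,7,7) = 1/58198140
Σ_t [0,4]: t=0:+1/17418240 t=1:−1/622080 t=2:+1/230400 t=3:−1/622080 t=4:+1/17418240 = 1/806400
(3j)²=2268/230945 [(4 7 7; 0 0 0)], sign=-1
Σ_t [0,2]: t=0:+1/1658880 t=1:−1/1088640 t=2:+1/7741440 = -13/69672960
(3j)²=325/149226 [(4 7 7; 2 -3 1)], sign=-1
⇒ 4πI² = 546750/12623809
I = (+1)√(546750/12623809/(4π)) = 0.05870759

Gaunt coefficient, +0.058708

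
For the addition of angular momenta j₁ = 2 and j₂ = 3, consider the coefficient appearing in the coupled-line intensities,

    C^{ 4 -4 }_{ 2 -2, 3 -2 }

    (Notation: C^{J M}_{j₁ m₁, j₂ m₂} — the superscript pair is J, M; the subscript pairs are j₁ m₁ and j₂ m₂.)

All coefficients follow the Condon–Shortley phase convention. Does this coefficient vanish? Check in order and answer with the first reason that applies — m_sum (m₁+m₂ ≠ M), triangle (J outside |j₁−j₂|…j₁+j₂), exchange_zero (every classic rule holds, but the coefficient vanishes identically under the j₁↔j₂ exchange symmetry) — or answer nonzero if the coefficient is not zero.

m-sum: m₁+m₂ = -2+(-2) = -4, M = -4  ✓
triangle: |j₁−j₂| = 1 ≤ J = 4 ≤ j₁+j₂ = 5  ✓
exchange: j₁≠j₂ or m₁≠m₂ — the exchange symmetry imposes no constraint here
value check: CG = −√(2/5) = -0.632456 ≠ 0

nonzero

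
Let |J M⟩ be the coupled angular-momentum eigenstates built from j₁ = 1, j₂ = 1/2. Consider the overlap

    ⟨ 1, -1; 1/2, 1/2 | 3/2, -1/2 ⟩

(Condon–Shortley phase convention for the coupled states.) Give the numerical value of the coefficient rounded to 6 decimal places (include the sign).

+0.577350

j₁+j₂−J=0  J+j₁−j₂=2  J−j₁+j₂=1  j₁+j₂+J+1=4
(j₁±m₁, j₂±m₂, J±M) = (0,2,1,0,1,2)
P² = 4/3
sum k=0..0:
  [0] +1/2 = 1/2
S = 1/2
C² = P²·S² = 1/3 ; C = +0.577350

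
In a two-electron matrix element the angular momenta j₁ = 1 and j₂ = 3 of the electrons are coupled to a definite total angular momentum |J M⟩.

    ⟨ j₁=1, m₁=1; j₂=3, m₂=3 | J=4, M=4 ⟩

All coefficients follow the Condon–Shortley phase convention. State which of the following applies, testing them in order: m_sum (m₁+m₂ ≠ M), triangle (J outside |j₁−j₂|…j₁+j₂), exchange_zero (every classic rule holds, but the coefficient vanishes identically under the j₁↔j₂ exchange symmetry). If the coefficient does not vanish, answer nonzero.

nonzero

m-sum: m₁+m₂ = 1+3 = 4, M = 4  ✓
triangle: |j₁−j₂| = 2 ≤ J = 4 ≤ j₁+j₂ = 4  ✓
exchange: j₁≠j₂ or m₁≠m₂ — the exchange symmetry imposes no constraint here
value check: CG = +1 = +1.000000 ≠ 0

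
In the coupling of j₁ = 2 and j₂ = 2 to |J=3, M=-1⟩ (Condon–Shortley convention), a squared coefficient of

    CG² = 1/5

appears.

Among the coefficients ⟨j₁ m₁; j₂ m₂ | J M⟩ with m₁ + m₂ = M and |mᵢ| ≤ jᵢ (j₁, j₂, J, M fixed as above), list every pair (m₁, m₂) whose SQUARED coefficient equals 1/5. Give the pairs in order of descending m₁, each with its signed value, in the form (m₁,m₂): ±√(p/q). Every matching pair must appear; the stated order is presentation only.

Admissible pairs with m₁+m₂ = M = -1: (-2,1), (-1,0), (0,-1), (1,-2)
  (m₁,m₂)=(1,-2): CG² = 3/10, CG = +√(3/10)
  (m₁,m₂)=(0,-1): CG² = 1/5, CG = +√(1/5)   ← matches the target
  (m₁,m₂)=(-1,0): CG² = 1/5, CG = −√(1/5)   ← matches the target
  (m₁,m₂)=(-2,1): CG² = 3/10, CG = −√(3/10)
Pairs with CG² = 1/5: (0,-1): +√(1/5); (-1,0): −√(1/5)

(0,-1): +√(1/5); (-1,0): −√(1/5)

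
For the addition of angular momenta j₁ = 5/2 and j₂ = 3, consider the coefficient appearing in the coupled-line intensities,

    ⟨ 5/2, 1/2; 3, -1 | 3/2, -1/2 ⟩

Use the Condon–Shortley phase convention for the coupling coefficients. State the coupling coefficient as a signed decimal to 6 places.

-0.097590  (= −√(1/105))

triangle: 4!×1!×2!/8! = 48/40320
(j±m)!: 3!×2!×2!×4!×1!×2! = 1152
prefactor² = (2J+1)×Δ×N² = 192/35
  k=1: −1/(1!×3!×1!×1!×0!×1!) = -1/6
  k=2: +1/(2!×2!×0!×0!×1!×2!) = 1/8
Σ = -1/24  ⇒  CG² = 192/35×(-1/24)² = 1/105
CG = −√(1/105) = -0.097590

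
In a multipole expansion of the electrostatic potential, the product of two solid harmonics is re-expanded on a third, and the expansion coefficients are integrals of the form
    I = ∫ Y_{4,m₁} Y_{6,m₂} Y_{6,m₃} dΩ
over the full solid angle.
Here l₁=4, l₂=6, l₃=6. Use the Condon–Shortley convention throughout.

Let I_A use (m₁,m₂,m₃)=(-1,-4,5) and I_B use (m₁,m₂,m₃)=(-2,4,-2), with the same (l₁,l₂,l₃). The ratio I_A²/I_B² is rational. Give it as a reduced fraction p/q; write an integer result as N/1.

330/529

Shared (l₁,l₂,l₃)=(4,6,6): N and (l;000)² cancel in I_A²/I_B².
A: Δ = 4!·4!·8!/17! = 1/15315300; Racah Σ t=1..2: t=1:−1/725760 t=2:+1/967680 = -1/2903040; ⇒ 3j(4 6 6; -1 -4 5)² = 5/3094, sgn +1
B: Δ = 4!·4!·8!/17! = 1/15315300; Racah Σ t=2..4: t=2:+1/3870720 t=3:−1/181440 t=4:+1/138240 = 23/11612160; ⇒ 3j(4 6 6; -2 4 -2)² = 529/204204, sgn +1
I_A²/I_B² = (5/3094)/(529/204204) = 330/529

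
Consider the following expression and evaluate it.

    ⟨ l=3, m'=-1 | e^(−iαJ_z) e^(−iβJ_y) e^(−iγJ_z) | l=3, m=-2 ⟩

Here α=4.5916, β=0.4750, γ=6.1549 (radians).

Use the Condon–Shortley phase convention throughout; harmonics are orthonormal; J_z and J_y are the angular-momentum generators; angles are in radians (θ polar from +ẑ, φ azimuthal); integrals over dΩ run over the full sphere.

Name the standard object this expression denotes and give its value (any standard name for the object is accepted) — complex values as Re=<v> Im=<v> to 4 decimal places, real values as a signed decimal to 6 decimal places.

Wigner D-matrix element, Re=0.2099 Im=0.5296

This is a Wigner D-matrix element — the rotation-matrix element ⟨l m'| R(α,β,γ) |l m⟩ in the angular-momentum basis.
First d^3_{-1,-2}(β=0.4750), then the phase factors e^{-i(-1)α} and e^{-i(-2)γ}:
Half-angle: c=0.971929, s=0.235274. N=√(2·24·1·120)=75.894664
Admissible k: 0..1 (factorial args all ≥0)
  k=0: (−1)^1·75.8947/(24)·0.9719^5·0.2353^1 = -0.645277
  k=1: (−1)^2·75.8947/(12)·0.9719^3·0.2353^3 = +0.075623
d^3_{-1,-2}(0.4750) = -0.645277 +0.075623 = -0.569654
Attach z-rotation phases: D = e^{-i(-1)(4.5916)}·(-0.569654)·e^{-i(-2)(6.1549)} = +0.209899+0.529574i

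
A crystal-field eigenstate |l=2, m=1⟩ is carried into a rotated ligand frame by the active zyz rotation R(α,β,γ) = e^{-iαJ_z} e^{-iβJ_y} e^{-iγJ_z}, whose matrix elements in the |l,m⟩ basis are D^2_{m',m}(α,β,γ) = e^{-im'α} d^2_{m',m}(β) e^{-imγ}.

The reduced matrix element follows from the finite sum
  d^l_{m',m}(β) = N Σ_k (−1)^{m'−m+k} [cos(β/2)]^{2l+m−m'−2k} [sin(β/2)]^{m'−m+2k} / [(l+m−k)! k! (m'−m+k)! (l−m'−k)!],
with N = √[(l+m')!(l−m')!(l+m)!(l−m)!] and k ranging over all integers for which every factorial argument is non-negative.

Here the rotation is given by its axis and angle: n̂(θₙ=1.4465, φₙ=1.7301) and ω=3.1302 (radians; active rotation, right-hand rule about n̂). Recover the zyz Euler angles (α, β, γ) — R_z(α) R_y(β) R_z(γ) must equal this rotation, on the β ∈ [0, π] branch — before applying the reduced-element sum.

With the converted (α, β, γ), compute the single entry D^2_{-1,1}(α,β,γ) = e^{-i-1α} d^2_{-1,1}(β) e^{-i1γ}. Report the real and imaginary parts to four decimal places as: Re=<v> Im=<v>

Re=-0.8774 Im=-0.2894

Axis–angle → zyz. n̂ = (sinθₙcosφₙ, sinθₙsinφₙ, cosθₙ) = (-0.157407, +0.979721, +0.123977), ω = 3.1302.
R = I cosω + sinω [n̂]ₓ + (1−cosω) n̂n̂ᵀ gives
  R = [-0.950383, -0.309832, -0.027867; -0.307007, +0.919708, +0.244710; -0.050190, +0.241124, -0.969196]
β = atan2(√(R₁₃²+R₂₃²), R₃₃) = 2.892740; α = atan2(R₂₃, R₁₃) mod 2π = 1.684185; γ = atan2(R₃₂, −R₃₁) mod 2π = 1.365578
First d^2_{-1,1}(β=2.8927), then the phase factors e^{-i(-1)α} and e^{-i(1)γ}:
Half-angle: c=0.124105, s=0.992269. N=√(1·6·6·1)=6.000000
The bounds max(0,m−m')=2 and min(l+m,l−m')=3 give 2 terms
  k=2: (−1)^0·6.0000/(2)·0.1241^2·0.9923^2 = +0.045495
  k=3: (−1)^1·6.0000/(6)·0.1241^0·0.9923^4 = -0.969433
d^2_{-1,1}(2.8927) = +0.045495 -0.969433 = -0.923938
Phases: e^{-i·(-1)·1.6842}=-0.113146+0.993578i, e^{-i·(1)·1.3656}=+0.203781-0.979016i ⇒ D=-0.877439-0.289418i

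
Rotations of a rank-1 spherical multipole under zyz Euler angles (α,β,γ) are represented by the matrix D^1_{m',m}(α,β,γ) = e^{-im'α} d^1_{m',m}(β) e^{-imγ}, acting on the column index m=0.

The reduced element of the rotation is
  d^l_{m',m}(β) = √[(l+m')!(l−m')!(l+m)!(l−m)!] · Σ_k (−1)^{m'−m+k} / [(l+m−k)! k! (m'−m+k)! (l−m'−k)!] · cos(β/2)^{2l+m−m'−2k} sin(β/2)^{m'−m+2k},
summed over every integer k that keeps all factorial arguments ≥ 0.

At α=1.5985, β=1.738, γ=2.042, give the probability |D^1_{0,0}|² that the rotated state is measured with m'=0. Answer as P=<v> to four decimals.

Split into d^1_{0,0}(β=1.7380) × two z-phases.
Half-angle: c=0.645591, s=0.763684. N=√(1·1·1·1)=1.000000
k: max(0,(0)−(0))=0 … min(1+(0),1−(0))=1
  k=0: (−1)^0·1.0000/(1)·0.6456^2·0.7637^0 = +0.416787
  k=1: (−1)^1·1.0000/(1)·0.6456^0·0.7637^2 = -0.583213
d^1_{0,0}(1.7380) = +0.416787 -0.583213 = -0.166426
|D^1_{0,0}|² = |d^1_{0,0}(β)|² = (-0.166426)² = 0.027698 (the z-rotation phases have unit modulus)

P=0.0277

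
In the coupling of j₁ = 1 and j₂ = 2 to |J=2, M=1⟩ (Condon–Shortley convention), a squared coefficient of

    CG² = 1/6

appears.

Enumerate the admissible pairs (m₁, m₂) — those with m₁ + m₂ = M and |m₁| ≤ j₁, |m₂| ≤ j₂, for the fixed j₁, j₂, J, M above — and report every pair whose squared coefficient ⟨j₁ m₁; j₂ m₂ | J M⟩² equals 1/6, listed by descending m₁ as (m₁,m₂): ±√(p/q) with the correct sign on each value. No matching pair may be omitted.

Admissible pairs with m₁+m₂ = M = 1: (-1,2), (0,1), (1,0)
  (m₁,m₂)=(1,0): CG² = 1/2, CG = +√(1/2)
  (m₁,m₂)=(0,1): CG² = 1/6, CG = −√(1/6)   ← matches the target
  (m₁,m₂)=(-1,2): CG² = 1/3, CG = −√(1/3)
Pairs with CG² = 1/6: (0,1): −√(1/6)

(0,1): −√(1/6)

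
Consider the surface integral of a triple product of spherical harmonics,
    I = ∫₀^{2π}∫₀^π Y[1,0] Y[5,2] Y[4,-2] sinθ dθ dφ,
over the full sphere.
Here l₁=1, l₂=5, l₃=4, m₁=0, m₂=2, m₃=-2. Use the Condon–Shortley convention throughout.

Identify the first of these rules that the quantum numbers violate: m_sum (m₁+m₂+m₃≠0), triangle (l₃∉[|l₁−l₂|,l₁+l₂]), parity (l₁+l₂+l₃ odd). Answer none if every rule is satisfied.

m₁+m₂+m₃ = 0 + 2 − 2 = 0  ✓
triangle: |1−5|=4 ≤ l₃=4 ≤ 1+5=6  ✓
parity: l₁+l₂+l₃ = 10 is even  ✓

none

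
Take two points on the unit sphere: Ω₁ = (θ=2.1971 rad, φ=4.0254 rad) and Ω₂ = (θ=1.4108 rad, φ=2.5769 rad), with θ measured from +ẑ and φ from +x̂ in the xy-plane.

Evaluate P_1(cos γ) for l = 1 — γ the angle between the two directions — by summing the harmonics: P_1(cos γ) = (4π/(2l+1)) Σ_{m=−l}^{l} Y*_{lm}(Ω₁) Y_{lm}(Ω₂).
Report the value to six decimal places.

0.004192

Term-by-term m-sum for l=1 (normalisation 4π/3 = 4.188790):
  term(m=-1) = (0.011647, 0.094762)   from Y*(Ω₁)=(-0.177528, -0.216422), Y(Ω₂)=(-0.288130, -0.182532)
  term(m=+0) = (-0.022294, -0.000000)   from Y*(Ω₁)=(-0.286396, -0.000000), Y(Ω₂)=(0.077842, 0.000000)
  term(m=+1) = (0.011647, -0.094762)   from Y*(Ω₁)=(0.177528, -0.216422), Y(Ω₂)=(0.288130, -0.182532)
Accumulated sum (0.001001, 0.000000); after 4π/(2l+1) scaling, (0.004192, 0.000000) ⇒ P_1 = 0.004192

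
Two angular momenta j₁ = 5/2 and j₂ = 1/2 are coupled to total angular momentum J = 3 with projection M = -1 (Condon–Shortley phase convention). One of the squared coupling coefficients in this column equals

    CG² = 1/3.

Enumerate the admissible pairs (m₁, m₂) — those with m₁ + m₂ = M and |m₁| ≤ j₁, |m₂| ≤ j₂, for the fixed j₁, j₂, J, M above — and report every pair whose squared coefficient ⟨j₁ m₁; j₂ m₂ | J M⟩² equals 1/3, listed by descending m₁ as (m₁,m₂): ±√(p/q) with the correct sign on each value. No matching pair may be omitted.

Admissible pairs with m₁+m₂ = M = -1: (-3/2,1/2), (-1/2,-1/2)
  (m₁,m₂)=(-1/2,-1/2): CG² = 2/3, CG = +√(2/3)
  (m₁,m₂)=(-3/2,1/2): CG² = 1/3, CG = +√(1/3)   ← matches the target
Pairs with CG² = 1/3: (-3/2,1/2): +√(1/3)

(-3/2,1/2): +√(1/3)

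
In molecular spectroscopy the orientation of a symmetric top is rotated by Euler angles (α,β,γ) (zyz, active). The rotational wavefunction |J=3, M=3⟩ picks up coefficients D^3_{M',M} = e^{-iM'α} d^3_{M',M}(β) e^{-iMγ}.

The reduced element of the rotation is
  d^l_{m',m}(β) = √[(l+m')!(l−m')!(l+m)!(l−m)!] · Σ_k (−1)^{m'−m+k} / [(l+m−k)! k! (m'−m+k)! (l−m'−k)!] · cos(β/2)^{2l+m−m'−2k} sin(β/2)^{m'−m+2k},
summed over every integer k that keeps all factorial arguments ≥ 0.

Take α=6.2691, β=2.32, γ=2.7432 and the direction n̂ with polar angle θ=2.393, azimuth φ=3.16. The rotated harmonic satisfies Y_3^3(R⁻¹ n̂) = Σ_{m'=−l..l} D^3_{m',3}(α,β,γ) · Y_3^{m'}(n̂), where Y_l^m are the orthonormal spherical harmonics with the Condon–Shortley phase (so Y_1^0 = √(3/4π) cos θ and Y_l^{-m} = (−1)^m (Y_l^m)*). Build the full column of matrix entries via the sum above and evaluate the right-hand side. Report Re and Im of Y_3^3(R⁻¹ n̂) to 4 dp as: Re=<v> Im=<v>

Re=0.1785 Im=0.3771

Need the full column D^3_{m',3} for m'=−3..3 at α=6.2691, β=2.3200, γ=2.7432.
cos(β/2)=0.399340, sin(β/2)=0.916803
d^3_{-3,3}: single k=6 term ⇒ +0.593822;  D = -0.240984-0.542726i
d^3_{-2,3}: single k=5 term ⇒ +0.633575;  D = -0.248935-0.582623i
d^3_{-1,3}: single k=4 term ⇒ +0.436350;  D = -0.165775-0.403633i
d^3_{0,3}: single k=3 term ⇒ +0.219467;  D = -0.080511-0.204166i
d^3_{1,3}: single k=2 term ⇒ +0.082788;  D = -0.029283-0.077436i
d^3_{2,3}: single k=1 term ⇒ +0.022807;  D = -0.007766-0.021444i
d^3_{3,3}: single k=0 term ⇒ +0.004056;  D = -0.001327-0.003832i
Y_3^{m'}(θ=2.393,φ=3.16) and Σ D·Y over m':
  (-0.2410-0.5427i)·(-0.1313+0.0073i)  (-0.2489-0.5826i)·(-0.3466+0.0128i)  (-0.1658-0.4036i)·(-0.3703+0.0068i)  (-0.0805-0.2042i)·(+0.0864+0.0000i)  (-0.0293-0.0774i)·(+0.3703+0.0068i)  (-0.0078-0.0214i)·(-0.3466-0.0128i)  (-0.0013-0.0038i)·(+0.1313+0.0073i)
Y_3^3(R⁻¹ n̂) = +0.178450+0.377135i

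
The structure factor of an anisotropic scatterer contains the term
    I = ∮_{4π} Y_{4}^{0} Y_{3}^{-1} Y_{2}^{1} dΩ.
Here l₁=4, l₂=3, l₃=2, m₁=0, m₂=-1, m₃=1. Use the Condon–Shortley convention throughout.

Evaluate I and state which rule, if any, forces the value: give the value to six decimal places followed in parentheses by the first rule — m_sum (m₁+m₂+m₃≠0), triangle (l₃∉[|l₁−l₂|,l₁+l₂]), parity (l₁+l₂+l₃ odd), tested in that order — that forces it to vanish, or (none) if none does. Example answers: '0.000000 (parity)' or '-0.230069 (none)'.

0.000000 (parity)

Σlᵢ=9 odd — θ-integrand is odd under cosθ→−cosθ; I=0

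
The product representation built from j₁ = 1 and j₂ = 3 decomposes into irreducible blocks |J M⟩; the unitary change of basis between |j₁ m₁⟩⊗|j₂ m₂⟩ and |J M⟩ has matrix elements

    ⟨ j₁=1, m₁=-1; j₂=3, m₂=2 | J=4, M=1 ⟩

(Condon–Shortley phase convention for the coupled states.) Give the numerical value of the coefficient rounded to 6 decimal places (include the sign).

+√(3/28) ≈ +0.327327

√[9·0!2!6!/9! · 0!2!5!1!5!3!] = √(43200/7)
  +(−1)^0/∏(0,0,2,5,0,1)! = 1/240  (running 1/240)
⟨..|..⟩ = √(43200/7)·(1/240) = +0.327327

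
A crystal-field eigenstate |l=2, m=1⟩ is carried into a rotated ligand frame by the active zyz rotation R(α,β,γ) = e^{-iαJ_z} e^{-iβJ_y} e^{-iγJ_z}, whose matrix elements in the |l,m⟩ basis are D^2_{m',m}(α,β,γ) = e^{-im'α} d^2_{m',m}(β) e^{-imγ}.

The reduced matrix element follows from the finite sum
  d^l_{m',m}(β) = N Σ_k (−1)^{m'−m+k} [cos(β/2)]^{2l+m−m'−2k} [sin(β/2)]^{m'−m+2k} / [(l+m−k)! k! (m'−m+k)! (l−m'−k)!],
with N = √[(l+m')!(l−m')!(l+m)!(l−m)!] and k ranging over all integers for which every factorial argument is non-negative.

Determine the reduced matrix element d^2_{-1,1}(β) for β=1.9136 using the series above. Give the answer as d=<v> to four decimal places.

d=0.2190

d^2_{-1,1}(β=1.9136) via the finite sum:
With c≡cos(β/2)=0.576138 and s≡sin(β/2)=0.817352, N=[1·6·6·1]^{1/2}=6.000000
Admissible k: 2..3 (factorial args all ≥0)
  k=2: (−1)^0·6.0000/(2)·0.5761^2·0.8174^2 = +0.665263
  k=3: (−1)^1·6.0000/(6)·0.5761^0·0.8174^4 = -0.446310
d^2_{-1,1}(1.9136) = +0.665263 -0.446310 = +0.218953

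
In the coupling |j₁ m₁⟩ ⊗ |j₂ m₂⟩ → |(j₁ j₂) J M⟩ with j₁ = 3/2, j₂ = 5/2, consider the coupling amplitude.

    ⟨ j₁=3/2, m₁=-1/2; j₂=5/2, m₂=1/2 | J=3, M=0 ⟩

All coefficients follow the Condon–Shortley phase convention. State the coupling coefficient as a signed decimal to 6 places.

-0.447214  (= −√(1/5))

j₁+j₂−J=1  J+j₁−j₂=2  J−j₁+j₂=4  j₁+j₂+J+1=8
(j₁±m₁, j₂±m₂, J±M) = (1,2,3,2,3,3)
P² = 36/5
sum k=0..1:
  [0] +1/12 = 1/12
  [1] −1/4 = -1/4
S = -1/6
C² = P²·S² = 1/5 ; C = -0.447214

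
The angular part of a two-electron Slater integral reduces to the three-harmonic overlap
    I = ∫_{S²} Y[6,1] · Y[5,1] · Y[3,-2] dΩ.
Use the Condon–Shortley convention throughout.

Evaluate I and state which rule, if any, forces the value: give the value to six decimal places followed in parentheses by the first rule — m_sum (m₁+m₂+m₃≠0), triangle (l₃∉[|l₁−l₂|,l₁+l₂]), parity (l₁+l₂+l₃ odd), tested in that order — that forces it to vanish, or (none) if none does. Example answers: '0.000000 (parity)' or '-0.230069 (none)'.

Rules hold: Σm=0, L=14 even, 1≤3≤11.
N = 13·11·7 = 1001
Δ = 8!·4!·2!/15! = 1/675675
Racah Σ t=3..5: t=3:−1/8640 t=4:+1/2304 t=5:−1/8640 = 7/34560
⇒ 3j(6 5 3; 0 0 0)² = 7/429, sgn -1
Racah Σ t=4..5: t=4:+1/6912 t=5:−1/17280 = 1/11520
⇒ 3j(6 5 3; 1 1 -2)² = 2/143, sgn -1
4πI² = N·(3j₀)²·(3jₘ)² = 98/429
I = +1·√(0.228438/4π) = 0.13482780
No selection rule forces the value: the integral is nonzero (none).

0.134828 (none)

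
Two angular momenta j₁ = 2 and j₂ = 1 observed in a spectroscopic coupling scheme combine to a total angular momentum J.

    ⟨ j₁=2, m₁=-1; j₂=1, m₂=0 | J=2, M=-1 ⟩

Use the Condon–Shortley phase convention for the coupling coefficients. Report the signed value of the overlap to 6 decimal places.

j₁+j₂−J=1  J+j₁−j₂=3  J−j₁+j₂=1  j₁+j₂+J+1=6
(j₁±m₁, j₂±m₂, J±M) = (1,3,1,1,1,3)
P² = 3/2
sum k=0..1:
  [0] +1/6 = 1/6
  [1] −1/2 = -1/2
S = -1/3
C² = P²·S² = 1/6 ; C = -0.408248

−√(1/6) ≈ -0.408248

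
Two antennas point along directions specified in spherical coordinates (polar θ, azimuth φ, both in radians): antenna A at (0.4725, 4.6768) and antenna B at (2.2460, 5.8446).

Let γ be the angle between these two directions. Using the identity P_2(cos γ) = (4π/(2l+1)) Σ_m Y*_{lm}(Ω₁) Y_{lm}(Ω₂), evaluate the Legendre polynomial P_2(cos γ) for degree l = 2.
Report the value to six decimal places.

Expand P_2 via completeness: Σ_{m} conj(Y_{2,m}) at Ω₁ times Y_{2,m} at Ω₂ —
  [-2]  conj(Y_{2,-2})(Ω₁) = (-0.079806, 0.005690) ; Y_{2,-2}(Ω₂) = (0.150472, 0.180975) ; Δ = (-0.013038, -0.013587)
  [-1]  conj(Y_{2,-1})(Ω₁) = (-0.011140, -0.312876) ; Y_{2,-1}(Ω₂) = (-0.341256, -0.160067) ; Δ = (-0.046280, 0.108554)
  [+0]  conj(Y_{2,0})(Ω₁) = (0.434803, -0.000000) ; Y_{2,0}(Ω₂) = (0.054275, 0.000000) ; Δ = (0.023599, 0.000000)
  [+1]  conj(Y_{2,1})(Ω₁) = (0.011140, -0.312876) ; Y_{2,1}(Ω₂) = (0.341256, -0.160067) ; Δ = (-0.046280, -0.108554)
  [+2]  conj(Y_{2,2})(Ω₁) = (-0.079806, -0.005690) ; Y_{2,2}(Ω₂) = (0.150472, -0.180975) ; Δ = (-0.013038, 0.013587)
Total Σ_m = (-0.095037, -0.000000). Multiply by 2.513274: (-0.238855, -0.000000). P_2(cos γ) = -0.238855

-0.238855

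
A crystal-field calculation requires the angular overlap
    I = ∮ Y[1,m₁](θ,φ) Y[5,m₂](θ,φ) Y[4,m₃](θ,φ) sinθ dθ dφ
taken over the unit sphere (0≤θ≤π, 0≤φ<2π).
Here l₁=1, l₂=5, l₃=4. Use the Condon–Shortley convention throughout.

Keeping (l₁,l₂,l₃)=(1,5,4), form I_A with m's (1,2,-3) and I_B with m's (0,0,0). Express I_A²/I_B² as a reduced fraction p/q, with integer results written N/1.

3/25

l's match ⇒ only the (l;m) 3-j factors differ between A and B.
A: triangle coeff Δ(1,5,4) = 1/495; Σ_t [0,0]: t=0:+1/10080 = 1/10080; (3j)²=1/165 [(1 5 4; 1 2 -3)], sign=-1
B: triangle coeff Δ(1,5,4) = 1/495; Σ_t [1,1]: t=1:−1/576 = -1/576; (3j)²=5/99 [(1 5 4; 0 0 0)], sign=-1
I_A²/I_B² = (1/165)/(5/99) = 3/25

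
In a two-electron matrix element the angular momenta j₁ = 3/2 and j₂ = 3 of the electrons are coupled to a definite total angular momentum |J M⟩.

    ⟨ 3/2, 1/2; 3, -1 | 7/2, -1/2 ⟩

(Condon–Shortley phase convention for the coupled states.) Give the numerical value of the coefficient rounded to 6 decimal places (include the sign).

+√(2/7) ≈ +0.534522

j₁+j₂−J=1  J+j₁−j₂=2  J−j₁+j₂=5  j₁+j₂+J+1=9
(j₁±m₁, j₂±m₂, J±M) = (2,1,2,4,3,4)
P² = 512/7
sum k=0..1:
  [0] +1/12 = 1/12
  [1] −1/48 = -1/48
S = 1/16
C² = P²·S² = 2/7 ; C = +0.534522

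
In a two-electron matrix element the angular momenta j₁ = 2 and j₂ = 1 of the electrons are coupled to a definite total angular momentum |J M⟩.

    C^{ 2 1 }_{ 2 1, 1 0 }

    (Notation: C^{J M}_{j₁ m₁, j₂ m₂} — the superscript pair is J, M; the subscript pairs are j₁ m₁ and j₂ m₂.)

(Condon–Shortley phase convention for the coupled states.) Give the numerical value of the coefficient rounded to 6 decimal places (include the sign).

j₁+j₂−J=1  J+j₁−j₂=3  J−j₁+j₂=1  j₁+j₂+J+1=6
(j₁±m₁, j₂±m₂, J±M) = (3,1,1,1,3,1)
P² = 3/2
sum k=0..1:
  [0] +1/2 = 1/2
  [1] −1/6 = -1/6
S = 1/3
C² = P²·S² = 1/6 ; C = +0.408248

+0.408248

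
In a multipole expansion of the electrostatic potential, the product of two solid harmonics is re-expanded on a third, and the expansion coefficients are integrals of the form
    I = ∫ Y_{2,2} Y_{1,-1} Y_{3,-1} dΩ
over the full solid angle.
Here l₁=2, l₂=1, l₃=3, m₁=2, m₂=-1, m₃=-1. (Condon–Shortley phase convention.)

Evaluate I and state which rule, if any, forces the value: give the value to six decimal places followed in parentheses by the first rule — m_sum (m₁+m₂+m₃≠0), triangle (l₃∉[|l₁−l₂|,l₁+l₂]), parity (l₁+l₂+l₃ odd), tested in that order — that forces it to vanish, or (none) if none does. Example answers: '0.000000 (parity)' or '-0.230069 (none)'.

-0.082589 (none)

m-sum 0 ✓  L=6 even ✓  1≤3≤3 ✓
Π(2lᵢ+1) = 5×3×7 = 105
triangle coeff Δ(2,1,3) = 1/105
Σ_t [0,0]: t=0:+1/4 = 1/4
(3j)²=3/35 [(2 1 3; 0 0 0)], sign=-1
Σ_t [0,0]: t=0:+1/48 = 1/48
(3j)²=1/105 [(2 1 3; 2 -1 -1)], sign=+1
⇒ 4πI² = 3/35
I = (-1)√(3/35/(4π)) = -0.08258890
No selection rule forces the value: the integral is nonzero (none).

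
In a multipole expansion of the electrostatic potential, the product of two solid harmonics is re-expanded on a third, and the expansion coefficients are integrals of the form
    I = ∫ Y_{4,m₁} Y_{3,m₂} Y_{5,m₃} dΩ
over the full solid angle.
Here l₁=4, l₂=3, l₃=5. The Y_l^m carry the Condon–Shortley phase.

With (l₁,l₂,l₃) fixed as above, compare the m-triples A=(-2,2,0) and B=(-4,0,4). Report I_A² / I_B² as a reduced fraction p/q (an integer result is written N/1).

l's match ⇒ only the (l;m) 3-j factors differ between A and B.
A: triangle coeff Δ(4,3,5) = 1/180180; Σ_t [1,2]: t=1:−1/2880 t=2:+1/576 = 1/720; (3j)²=80/3003 [(4 3 5; -2 2 0)], sign=-1
B: triangle coeff Δ(4,3,5) = 1/180180; Σ_t [2,2]: t=2:+1/8640 = 1/8640; (3j)²=28/715 [(4 3 5; -4 0 4)], sign=-1
I_A²/I_B² = (80/3003)/(28/715) = 100/147

100/147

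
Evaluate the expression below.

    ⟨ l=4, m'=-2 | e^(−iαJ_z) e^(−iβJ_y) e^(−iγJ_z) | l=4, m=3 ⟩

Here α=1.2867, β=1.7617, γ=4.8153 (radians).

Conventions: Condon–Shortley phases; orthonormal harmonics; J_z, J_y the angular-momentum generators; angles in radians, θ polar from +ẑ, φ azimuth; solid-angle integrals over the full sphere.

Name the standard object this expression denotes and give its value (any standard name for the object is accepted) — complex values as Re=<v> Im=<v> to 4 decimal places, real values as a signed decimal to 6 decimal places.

Wigner D-matrix element, Re=0.3101 Im=0.2579

This is a Wigner D-matrix element — the rotation-matrix element ⟨l m'| R(α,β,γ) |l m⟩ in the angular-momentum basis.
First d^4_{-2,3}(β=1.7617), then the phase factors e^{-i(-2)α} and e^{-i(3)γ}:
c=cos(1.761700/2)=0.636496, s=sin(1.761700/2)=0.771280; N=√[2·720·5040·1]=2693.993318
Admissible k: 5..6 (factorial args all ≥0)
  k=5: (−1)^0·2693.9933/(240)·0.6365^3·0.7713^5 = +0.790010
  k=6: (−1)^1·2693.9933/(720)·0.6365^1·0.7713^7 = -0.386674
d^4_{-2,3}(1.7617) = +0.790010 -0.386674 = +0.403336
Phases: e^{-i·(-2)·1.2867}=-0.842875+0.538110i, e^{-i·(3)·4.8153}=-0.303852-0.952719i ⇒ D=+0.310076+0.257941i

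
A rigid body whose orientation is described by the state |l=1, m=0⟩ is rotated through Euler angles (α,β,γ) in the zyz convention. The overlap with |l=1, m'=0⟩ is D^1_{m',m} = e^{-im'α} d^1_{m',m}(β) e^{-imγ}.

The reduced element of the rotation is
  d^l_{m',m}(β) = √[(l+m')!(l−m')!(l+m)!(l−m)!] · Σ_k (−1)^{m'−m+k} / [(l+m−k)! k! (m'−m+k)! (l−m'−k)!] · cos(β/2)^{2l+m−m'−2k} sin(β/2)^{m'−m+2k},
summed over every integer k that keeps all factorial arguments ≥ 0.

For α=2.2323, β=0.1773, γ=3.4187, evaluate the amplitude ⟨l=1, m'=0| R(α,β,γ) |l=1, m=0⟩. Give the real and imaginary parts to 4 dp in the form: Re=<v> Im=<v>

Split into d^1_{0,0}(β=0.1773) × two z-phases.
With c≡cos(β/2)=0.996073 and s≡sin(β/2)=0.088534, N=[1·1·1·1]^{1/2}=1.000000
k: max(0,(0)−(0))=0 … min(1+(0),1−(0))=1
  k=0: (−1)^0·1.0000/(1)·0.9961^2·0.0885^0 = +0.992162
  k=1: (−1)^1·1.0000/(1)·0.9961^0·0.0885^2 = -0.007838
d^1_{0,0}(0.1773) = +0.992162 -0.007838 = +0.984323
Phases: e^{-i·(0)·2.2323}=+1.000000+0.000000i, e^{-i·(0)·3.4187}=+1.000000+0.000000i ⇒ D=+0.984323+0.000000i

Re=0.9843 Im=0.0000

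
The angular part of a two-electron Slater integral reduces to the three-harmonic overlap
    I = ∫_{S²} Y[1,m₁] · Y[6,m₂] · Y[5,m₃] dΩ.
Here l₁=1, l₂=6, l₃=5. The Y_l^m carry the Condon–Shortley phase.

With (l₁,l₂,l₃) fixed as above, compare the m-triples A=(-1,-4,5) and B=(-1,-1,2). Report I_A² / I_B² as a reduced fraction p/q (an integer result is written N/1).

l's match ⇒ only the (l;m) 3-j factors differ between A and B.
A: triangle coeff Δ(1,6,5) = 1/858; Σ_t [2,2]: t=2:+1/7257600 = 1/7257600; (3j)²=1/858 [(1 6 5; -1 -4 5)], sign=+1
B: triangle coeff Δ(1,6,5) = 1/858; Σ_t [2,2]: t=2:+1/60480 = 1/60480; (3j)²=5/429 [(1 6 5; -1 -1 2)], sign=-1
I_A²/I_B² = (1/858)/(5/429) = 1/10

1/10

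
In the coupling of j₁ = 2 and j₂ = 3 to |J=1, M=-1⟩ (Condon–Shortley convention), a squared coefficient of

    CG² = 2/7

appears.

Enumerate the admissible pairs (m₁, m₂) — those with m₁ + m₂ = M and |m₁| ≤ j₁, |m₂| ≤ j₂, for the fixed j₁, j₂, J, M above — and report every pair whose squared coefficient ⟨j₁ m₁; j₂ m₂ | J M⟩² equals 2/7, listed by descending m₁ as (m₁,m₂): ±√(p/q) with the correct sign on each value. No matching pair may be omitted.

Admissible pairs with m₁+m₂ = M = -1: (-2,1), (-1,0), (0,-1), (1,-2), (2,-3)
  (m₁,m₂)=(2,-3): CG² = 3/7, CG = +√(3/7)
  (m₁,m₂)=(1,-2): CG² = 2/7, CG = −√(2/7)   ← matches the target
  (m₁,m₂)=(0,-1): CG² = 6/35, CG = +√(6/35)
  (m₁,m₂)=(-1,0): CG² = 3/35, CG = −√(3/35)
  (m₁,m₂)=(-2,1): CG² = 1/35, CG = +√(1/35)
Pairs with CG² = 2/7: (1,-2): −√(2/7)

(1,-2): −√(2/7)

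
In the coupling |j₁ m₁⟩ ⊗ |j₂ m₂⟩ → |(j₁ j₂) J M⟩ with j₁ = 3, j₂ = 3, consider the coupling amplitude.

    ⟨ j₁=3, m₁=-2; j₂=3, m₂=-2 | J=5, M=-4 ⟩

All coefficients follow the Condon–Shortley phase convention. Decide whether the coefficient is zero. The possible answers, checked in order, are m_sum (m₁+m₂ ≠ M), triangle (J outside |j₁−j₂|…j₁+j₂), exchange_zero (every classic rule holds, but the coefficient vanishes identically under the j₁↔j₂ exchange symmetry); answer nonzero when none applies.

exchange_zero

m-sum: m₁+m₂ = -2+(-2) = -4, M = -4  ✓
triangle: |j₁−j₂| = 0 ≤ J = 5 ≤ j₁+j₂ = 6  ✓
exchange: j₁=j₂ and m₁=m₂, and (−1)^(j₁+j₂−J) = (−1)^1 = −1 forces ⟨j₁m₁;j₂m₂|JM⟩ = −⟨j₂m₂;j₁m₁|JM⟩ = −⟨j₁m₁;j₂m₂|JM⟩ ⇒ the coefficient vanishes identically
Racah sum check: Σ_k collapses to 0 ⇒ CG = 0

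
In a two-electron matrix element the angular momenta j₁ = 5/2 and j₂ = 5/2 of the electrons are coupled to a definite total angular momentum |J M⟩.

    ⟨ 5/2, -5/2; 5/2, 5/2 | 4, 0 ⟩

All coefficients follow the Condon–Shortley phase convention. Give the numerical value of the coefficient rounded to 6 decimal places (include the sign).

−√(1/28) = -0.188982

triangle: 1!·4!·4!/10! = 576/3628800
(j±m)!: 0!·5!·5!·0!·4!·4! = 8294400
prefactor² = (2J+1)·Δ·N² = 82944/7
  k=1: −1/(1!·0!·4!·4!·0!·0!) = -1/576
Σ = -1/576  ⇒  CG² = 82944/7·(-1/576)² = 1/28
CG = −√(1/28) = -0.188982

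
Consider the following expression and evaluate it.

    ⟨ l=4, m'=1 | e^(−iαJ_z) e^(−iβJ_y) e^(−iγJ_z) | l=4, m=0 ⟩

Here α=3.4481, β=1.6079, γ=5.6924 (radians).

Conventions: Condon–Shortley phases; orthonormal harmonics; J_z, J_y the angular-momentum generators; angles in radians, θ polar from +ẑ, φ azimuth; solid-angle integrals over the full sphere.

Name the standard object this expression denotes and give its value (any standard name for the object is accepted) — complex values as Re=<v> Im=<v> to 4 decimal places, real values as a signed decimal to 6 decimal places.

This is a Wigner D-matrix element — the rotation-matrix element ⟨l m'| R(α,β,γ) |l m⟩ in the angular-momentum basis.
Split into d^4_{1,0}(β=1.6079) × two z-phases.
Half-angle: c=0.693868, s=0.720102. N=√(120·6·24·24)=643.987578
k: max(0,(0)−(1))=0 … min(4+(0),4−(1))=3
  k=0: (−1)^1·643.9876/(144)·0.6939^7·0.7201^1 = -0.249371
  k=1: (−1)^2·643.9876/(24)·0.6939^5·0.7201^3 = +1.611509
  k=2: (−1)^3·643.9876/(24)·0.6939^3·0.7201^5 = -1.735673
  k=3: (−1)^4·643.9876/(144)·0.6939^1·0.7201^7 = +0.311567
d^4_{1,0}(1.6079) = -0.249371 +1.611509 -1.735673 +0.311567 = -0.061968
Phases: e^{-i·(1)·3.4481}=-0.953393+0.301731i, e^{-i·(0)·5.6924}=+1.000000+0.000000i ⇒ D=+0.059080-0.018698i

Wigner D-matrix element, Re=0.0591 Im=-0.0187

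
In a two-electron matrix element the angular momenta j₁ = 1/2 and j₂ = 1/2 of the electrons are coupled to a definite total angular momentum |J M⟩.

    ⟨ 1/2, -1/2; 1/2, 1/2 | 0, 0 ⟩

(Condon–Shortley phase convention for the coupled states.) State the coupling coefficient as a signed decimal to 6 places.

-0.707107  (= −√(1/2))

j₁+j₂−J=1  J+j₁−j₂=0  J−j₁+j₂=0  j₁+j₂+J+1=2
(j₁±m₁, j₂±m₂, J±M) = (0,1,1,0,0,0)
P² = 1/2
sum k=1..1:
  [1] −1/1 = -1
S = -1
C² = P²·S² = 1/2 ; C = -0.707107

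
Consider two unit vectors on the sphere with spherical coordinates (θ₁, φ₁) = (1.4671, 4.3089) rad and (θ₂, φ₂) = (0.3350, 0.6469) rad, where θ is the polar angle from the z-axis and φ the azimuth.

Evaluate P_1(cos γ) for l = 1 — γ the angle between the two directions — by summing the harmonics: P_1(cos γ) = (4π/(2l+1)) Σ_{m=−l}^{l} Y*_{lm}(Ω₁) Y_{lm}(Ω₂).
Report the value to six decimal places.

-0.185957

Addition theorem: P_1(cos γ) = (4π/3) Σ_m Y*_{lm}(Ω₁) Y_{lm}(Ω₂), m = −1…1:
  term(m=-1) = (-0.033866, -0.019409)   from Y*(Ω₁)=(-0.134923, -0.316043), Y(Ω₂)=(0.090638, -0.068461)
  term(m=+0) = (0.023338, 0.000000)   from Y*(Ω₁)=(0.050576, -0.000000), Y(Ω₂)=(0.461441, 0.000000)
  term(m=+1) = (-0.033866, 0.019409)   from Y*(Ω₁)=(0.134923, -0.316043), Y(Ω₂)=(-0.090638, -0.068461)
Σ over m = (-0.044394, 0.000000); ×(4π/3) → (-0.185957, 0.000000). Real part: -0.185957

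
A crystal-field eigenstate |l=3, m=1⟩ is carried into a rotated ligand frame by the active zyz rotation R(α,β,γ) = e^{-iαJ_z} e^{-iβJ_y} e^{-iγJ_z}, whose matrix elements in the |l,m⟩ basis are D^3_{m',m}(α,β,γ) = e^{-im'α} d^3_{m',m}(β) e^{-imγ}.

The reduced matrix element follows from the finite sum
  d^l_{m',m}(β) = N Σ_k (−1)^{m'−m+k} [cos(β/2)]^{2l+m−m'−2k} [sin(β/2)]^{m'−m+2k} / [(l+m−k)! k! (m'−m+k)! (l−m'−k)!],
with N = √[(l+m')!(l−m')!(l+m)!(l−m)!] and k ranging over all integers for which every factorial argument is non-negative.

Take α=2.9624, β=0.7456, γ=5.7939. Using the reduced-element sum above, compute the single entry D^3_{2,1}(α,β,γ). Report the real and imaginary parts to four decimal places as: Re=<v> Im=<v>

Re=-0.3706 Im=-0.4199

First d^3_{2,1}(β=0.7456), then the phase factors e^{-i(2)α} and e^{-i(1)γ}:
c=cos(0.745600/2)=0.931311, s=sin(0.745600/2)=0.364225; N=√[120·1·24·2]=75.894664
k∈{0,1} keeps every argument non-negative
  k=0: (−1)^1·75.8947/(24)·0.9313^5·0.3642^1 = -0.806944
  k=1: (−1)^2·75.8947/(12)·0.9313^3·0.3642^3 = +0.246844
d^3_{2,1}(0.7456) = -0.806944 +0.246844 = -0.560100
Phases: e^{-i·(2)·2.9624}=+0.936464+0.350763i, e^{-i·(1)·5.7939}=+0.882669+0.469995i ⇒ D=-0.370636-0.419930i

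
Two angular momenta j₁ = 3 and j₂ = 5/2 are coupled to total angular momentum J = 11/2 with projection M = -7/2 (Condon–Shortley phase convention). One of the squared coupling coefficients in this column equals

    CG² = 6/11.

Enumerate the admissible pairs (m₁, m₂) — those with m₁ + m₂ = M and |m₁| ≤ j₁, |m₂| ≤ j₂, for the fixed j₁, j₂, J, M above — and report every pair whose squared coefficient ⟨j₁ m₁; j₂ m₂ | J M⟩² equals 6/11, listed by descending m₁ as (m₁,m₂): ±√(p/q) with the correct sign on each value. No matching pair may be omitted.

(-2,-3/2): +√(6/11)

Admissible pairs with m₁+m₂ = M = -7/2: (-3,-1/2), (-2,-3/2), (-1,-5/2)
  (m₁,m₂)=(-1,-5/2): CG² = 3/11, CG = +√(3/11)
  (m₁,m₂)=(-2,-3/2): CG² = 6/11, CG = +√(6/11)   ← matches the target
  (m₁,m₂)=(-3,-1/2): CG² = 2/11, CG = +√(2/11)
Pairs with CG² = 6/11: (-2,-3/2): +√(6/11)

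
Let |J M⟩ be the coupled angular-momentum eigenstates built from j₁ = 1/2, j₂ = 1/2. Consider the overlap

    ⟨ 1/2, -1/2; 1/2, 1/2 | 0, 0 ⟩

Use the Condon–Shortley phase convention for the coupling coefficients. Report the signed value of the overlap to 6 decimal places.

j₁+j₂−J=1  J+j₁−j₂=0  J−j₁+j₂=0  j₁+j₂+J+1=2
(j₁±m₁, j₂±m₂, J±M) = (0,1,1,0,0,0)
P² = 1/2
sum k=1..1:
  [1] −1/1 = -1
S = -1
C² = P²·S² = 1/2 ; C = -0.707107

−√(1/2) ≈ -0.707107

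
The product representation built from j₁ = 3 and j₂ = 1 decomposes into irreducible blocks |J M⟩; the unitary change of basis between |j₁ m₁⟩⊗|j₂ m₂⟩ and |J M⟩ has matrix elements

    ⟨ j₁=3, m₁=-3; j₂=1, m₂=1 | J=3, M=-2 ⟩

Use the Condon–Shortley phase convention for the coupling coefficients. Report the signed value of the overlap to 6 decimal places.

−√(1/4) = -0.500000

j₁+j₂−J=1  J+j₁−j₂=5  J−j₁+j₂=1  j₁+j₂+J+1=8
(j₁±m₁, j₂±m₂, J±M) = (0,6,2,0,1,5)
P² = 3600
sum k=1..1:
  [1] −1/120 = -1/120
S = -1/120
C² = P²·S² = 1/4 ; C = -0.500000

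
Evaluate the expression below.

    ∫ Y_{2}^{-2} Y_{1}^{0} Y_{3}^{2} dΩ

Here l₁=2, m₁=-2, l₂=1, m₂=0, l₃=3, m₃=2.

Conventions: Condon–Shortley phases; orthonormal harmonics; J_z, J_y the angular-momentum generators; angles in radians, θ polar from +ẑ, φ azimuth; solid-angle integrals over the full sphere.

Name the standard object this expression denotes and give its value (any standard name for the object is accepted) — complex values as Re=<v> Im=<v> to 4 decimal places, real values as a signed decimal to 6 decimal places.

This is a Gaunt coefficient — the integral of a triple product of spherical harmonics over the sphere.
Rules hold: Σm=0, L=6 even, 1≤3≤3.
N = 5·3·7 = 105
Δ = 0!·4!·2!/7! = 1/105
Racah Σ t=0..0: t=0:+1/4 = 1/4
⇒ 3j(2 1 3; 0 0 0)² = 3/35, sgn -1
Racah Σ t=0..0: t=0:+1/24 = 1/24
⇒ 3j(2 1 3; -2 0 2)² = 1/21, sgn -1
4πI² = N·(3j₀)²·(3jₘ)² = 3/7
I = +1·√(0.428571/4π) = 0.18467439

Gaunt coefficient, +0.184674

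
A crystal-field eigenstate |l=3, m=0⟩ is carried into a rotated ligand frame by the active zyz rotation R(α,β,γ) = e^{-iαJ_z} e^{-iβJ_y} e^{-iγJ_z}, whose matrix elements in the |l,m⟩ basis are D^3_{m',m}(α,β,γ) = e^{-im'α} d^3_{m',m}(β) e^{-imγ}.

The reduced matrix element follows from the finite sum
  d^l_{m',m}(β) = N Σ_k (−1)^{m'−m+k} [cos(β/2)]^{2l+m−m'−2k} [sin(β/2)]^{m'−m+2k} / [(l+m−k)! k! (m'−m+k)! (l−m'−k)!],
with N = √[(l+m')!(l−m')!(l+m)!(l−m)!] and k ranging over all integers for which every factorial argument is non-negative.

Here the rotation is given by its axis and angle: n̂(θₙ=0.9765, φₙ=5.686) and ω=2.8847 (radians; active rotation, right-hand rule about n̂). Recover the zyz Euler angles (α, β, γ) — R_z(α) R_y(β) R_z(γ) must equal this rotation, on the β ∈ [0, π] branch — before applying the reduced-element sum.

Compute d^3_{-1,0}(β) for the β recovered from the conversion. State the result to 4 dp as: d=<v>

d=-0.1565

Axis–angle → zyz. n̂ = (sinθₙcosφₙ, sinθₙsinφₙ, cosθₙ) = (+0.685140, -0.465904, +0.559926), ω = 2.8847.
R = I cosω + sinω [n̂]ₓ + (1−cosω) n̂n̂ᵀ gives
  R = [-0.043755, -0.770207, +0.636291; -0.485679, -0.540175, -0.687260; +0.873041, -0.339105, -0.350439]
β = atan2(√(R₁₃²+R₂₃²), R₃₃) = 1.928836; α = atan2(R₂₃, R₁₃) mod 2π = 5.459297; γ = atan2(R₃₂, −R₃₁) mod 2π = 3.512075
d^3_{-1,0}(β=1.9288) via the finite sum:
Half-angle: c=0.569895, s=0.821717. N=√(2·24·6·6)=41.569219
Admissible k: 1..3 (factorial args all ≥0)
  k=1: (−1)^0·41.5692/(12)·0.5699^5·0.8217^1 = +0.171115
  k=2: (−1)^1·41.5692/(4)·0.5699^3·0.8217^3 = -1.067246
  k=3: (−1)^2·41.5692/(12)·0.5699^1·0.8217^5 = +0.739602
d^3_{-1,0}(1.9288) = +0.171115 -1.067246 +0.739602 = -0.156529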